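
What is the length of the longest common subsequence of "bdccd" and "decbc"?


LCS of "bdccd" and "decbc"
DP table:
           d    e    c    b    c
      0    0    0    0    0    0
  b   0    0    0    0    1    1
  d   0    1    1    1    1    1
  c   0    1    1    2    2    2
  c   0    1    1    2    2    3
  d   0    1    1    2    2    3
LCS length = dp[5][5] = 3

3


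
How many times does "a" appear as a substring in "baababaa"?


Searching for "a" in "baababaa"
Scanning each position:
  Position 0: "b" => no
  Position 1: "a" => MATCH
  Position 2: "a" => MATCH
  Position 3: "b" => no
  Position 4: "a" => MATCH
  Position 5: "b" => no
  Position 6: "a" => MATCH
  Position 7: "a" => MATCH
Total occurrences: 5

5


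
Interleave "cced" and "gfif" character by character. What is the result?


Interleaving "cced" and "gfif":
  Position 0: 'c' from first, 'g' from second => "cg"
  Position 1: 'c' from first, 'f' from second => "cf"
  Position 2: 'e' from first, 'i' from second => "ei"
  Position 3: 'd' from first, 'f' from second => "df"
Result: cgcfeidf

cgcfeidf


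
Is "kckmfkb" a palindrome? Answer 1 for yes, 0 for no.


Input: kckmfkb
Reversed: bkfmkck
  Compare pos 0 ('k') with pos 6 ('b'): MISMATCH
  Compare pos 1 ('c') with pos 5 ('k'): MISMATCH
  Compare pos 2 ('k') with pos 4 ('f'): MISMATCH
Result: not a palindrome

0


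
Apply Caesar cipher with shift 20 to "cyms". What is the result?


Caesar cipher: shift "cyms" by 20
  'c' (pos 2) + 20 = pos 22 = 'w'
  'y' (pos 24) + 20 = pos 18 = 's'
  'm' (pos 12) + 20 = pos 6 = 'g'
  's' (pos 18) + 20 = pos 12 = 'm'
Result: wsgm

wsgm


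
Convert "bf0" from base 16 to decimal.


Input: "bf0" in base 16
Positional expansion:
  Digit 'b' (value 11) x 16^2 = 2816
  Digit 'f' (value 15) x 16^1 = 240
  Digit '0' (value 0) x 16^0 = 0
Sum = 3056

3056


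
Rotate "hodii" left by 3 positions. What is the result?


Input: "hodii", rotate left by 3
First 3 characters: "hod"
Remaining characters: "ii"
Concatenate remaining + first: "ii" + "hod" = "iihod"

iihod


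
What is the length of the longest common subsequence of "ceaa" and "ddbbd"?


LCS of "ceaa" and "ddbbd"
DP table:
           d    d    b    b    d
      0    0    0    0    0    0
  c   0    0    0    0    0    0
  e   0    0    0    0    0    0
  a   0    0    0    0    0    0
  a   0    0    0    0    0    0
LCS length = dp[4][5] = 0

0


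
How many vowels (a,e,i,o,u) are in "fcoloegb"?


Input: fcoloegb
Checking each character:
  'f' at position 0: consonant
  'c' at position 1: consonant
  'o' at position 2: vowel (running total: 1)
  'l' at position 3: consonant
  'o' at position 4: vowel (running total: 2)
  'e' at position 5: vowel (running total: 3)
  'g' at position 6: consonant
  'b' at position 7: consonant
Total vowels: 3

3


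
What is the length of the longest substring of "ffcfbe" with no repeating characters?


Input: "ffcfbe"
Sliding window (track last position of each char):
  Position 0 ('f'): window [0,0] length 1 -- new best
  Position 1 ('f'): repeat (last at 0), move window start to 1
  Position 1 ('f'): window [1,1] length 1
  Position 2 ('c'): window [1,2] length 2 -- new best
  Position 3 ('f'): repeat (last at 1), move window start to 2
  Position 3 ('f'): window [2,3] length 2
  Position 4 ('b'): window [2,4] length 3 -- new best
  Position 5 ('e'): window [2,5] length 4 -- new best
Longest substring with no repeats: "cfbe" with length 4

4


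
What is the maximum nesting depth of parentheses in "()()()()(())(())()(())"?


Input: "()()()()(())(())()(())"
Tracking depth:
  Position 0 '(': depth becomes 1
  Position 1 ')': depth becomes 0
  Position 2 '(': depth becomes 1
  Position 3 ')': depth becomes 0
  Position 4 '(': depth becomes 1
  Position 5 ')': depth becomes 0
  Position 6 '(': depth becomes 1
  Position 7 ')': depth becomes 0
  Position 8 '(': depth becomes 1
  Position 9 '(': depth becomes 2
  Position 10 ')': depth becomes 1
  Position 11 ')': depth becomes 0
  Position 12 '(': depth becomes 1
  Position 13 '(': depth becomes 2
  Position 14 ')': depth becomes 1
  Position 15 ')': depth becomes 0
  Position 16 '(': depth becomes 1
  Position 17 ')': depth becomes 0
  Position 18 '(': depth becomes 1
  Position 19 '(': depth becomes 2
  Position 20 ')': depth becomes 1
  Position 21 ')': depth becomes 0
Maximum depth reached: 2

2


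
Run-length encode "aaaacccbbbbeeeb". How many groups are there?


Input: aaaacccbbbbeeeb
Scanning for consecutive runs:
  Group 1: 'a' x 4 (positions 0-3)
  Group 2: 'c' x 3 (positions 4-6)
  Group 3: 'b' x 4 (positions 7-10)
  Group 4: 'e' x 3 (positions 11-13)
  Group 5: 'b' x 1 (positions 14-14)
Total groups: 5

5


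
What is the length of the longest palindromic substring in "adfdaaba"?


Input: "adfdaaba"
Checking substrings for palindromes:
  [0:5] "adfda" (len 5) => palindrome
  [1:4] "dfd" (len 3) => palindrome
  [5:8] "aba" (len 3) => palindrome
  [4:6] "aa" (len 2) => palindrome
Longest palindromic substring: "adfda" with length 5

5


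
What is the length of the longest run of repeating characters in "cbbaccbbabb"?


Input: "cbbaccbbabb"
Scanning for longest run:
  Position 1 ('b'): new char, reset run to 1
  Position 2 ('b'): continues run of 'b', length=2
  Position 3 ('a'): new char, reset run to 1
  Position 4 ('c'): new char, reset run to 1
  Position 5 ('c'): continues run of 'c', length=2
  Position 6 ('b'): new char, reset run to 1
  Position 7 ('b'): continues run of 'b', length=2
  Position 8 ('a'): new char, reset run to 1
  Position 9 ('b'): new char, reset run to 1
  Position 10 ('b'): continues run of 'b', length=2
Longest run: 'b' with length 2

2


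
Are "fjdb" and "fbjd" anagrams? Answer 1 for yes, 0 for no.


Strings: "fjdb", "fbjd"
Sorted first:  bdfj
Sorted second: bdfj
Sorted forms match => anagrams

1


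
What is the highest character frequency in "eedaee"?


Input: eedaee
Character counts:
  'a': 1
  'd': 1
  'e': 4
Maximum frequency: 4

4


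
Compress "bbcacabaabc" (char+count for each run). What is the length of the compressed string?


Input: bbcacabaabc
Runs:
  'b' x 2 => "b2"
  'c' x 1 => "c1"
  'a' x 1 => "a1"
  'c' x 1 => "c1"
  'a' x 1 => "a1"
  'b' x 1 => "b1"
  'a' x 2 => "a2"
  'b' x 1 => "b1"
  'c' x 1 => "c1"
Compressed: "b2c1a1c1a1b1a2b1c1"
Compressed length: 18

18


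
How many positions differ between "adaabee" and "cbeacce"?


Comparing "adaabee" and "cbeacce" position by position:
  Position 0: 'a' vs 'c' => DIFFER
  Position 1: 'd' vs 'b' => DIFFER
  Position 2: 'a' vs 'e' => DIFFER
  Position 3: 'a' vs 'a' => same
  Position 4: 'b' vs 'c' => DIFFER
  Position 5: 'e' vs 'c' => DIFFER
  Position 6: 'e' vs 'e' => same
Positions that differ: 5

5


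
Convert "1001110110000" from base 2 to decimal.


Input: "1001110110000" in base 2
Positional expansion:
  Digit '1' (value 1) x 2^12 = 4096
  Digit '0' (value 0) x 2^11 = 0
  Digit '0' (value 0) x 2^10 = 0
  Digit '1' (value 1) x 2^9 = 512
  Digit '1' (value 1) x 2^8 = 256
  Digit '1' (value 1) x 2^7 = 128
  Digit '0' (value 0) x 2^6 = 0
  Digit '1' (value 1) x 2^5 = 32
  Digit '1' (value 1) x 2^4 = 16
  Digit '0' (value 0) x 2^3 = 0
  Digit '0' (value 0) x 2^2 = 0
  Digit '0' (value 0) x 2^1 = 0
  Digit '0' (value 0) x 2^0 = 0
Sum = 5040

5040


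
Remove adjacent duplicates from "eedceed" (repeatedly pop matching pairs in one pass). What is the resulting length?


Input: eedceed
Stack-based adjacent duplicate removal:
  Read 'e': push. Stack: e
  Read 'e': matches stack top 'e' => pop. Stack: (empty)
  Read 'd': push. Stack: d
  Read 'c': push. Stack: dc
  Read 'e': push. Stack: dce
  Read 'e': matches stack top 'e' => pop. Stack: dc
  Read 'd': push. Stack: dcd
Final stack: "dcd" (length 3)

3


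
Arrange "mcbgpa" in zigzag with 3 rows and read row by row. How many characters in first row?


Zigzag "mcbgpa" into 3 rows:
Placing characters:
  'm' => row 0
  'c' => row 1
  'b' => row 2
  'g' => row 1
  'p' => row 0
  'a' => row 1
Rows:
  Row 0: "mp"
  Row 1: "cga"
  Row 2: "b"
First row length: 2

2


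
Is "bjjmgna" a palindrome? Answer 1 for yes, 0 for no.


Input: bjjmgna
Reversed: angmjjb
  Compare pos 0 ('b') with pos 6 ('a'): MISMATCH
  Compare pos 1 ('j') with pos 5 ('n'): MISMATCH
  Compare pos 2 ('j') with pos 4 ('g'): MISMATCH
Result: not a palindrome

0


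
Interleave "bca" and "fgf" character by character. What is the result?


Interleaving "bca" and "fgf":
  Position 0: 'b' from first, 'f' from second => "bf"
  Position 1: 'c' from first, 'g' from second => "cg"
  Position 2: 'a' from first, 'f' from second => "af"
Result: bfcgaf

bfcgaf


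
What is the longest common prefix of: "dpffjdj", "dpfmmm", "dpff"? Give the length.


Words: dpffjdj, dpfmmm, dpff
  Position 0: all 'd' => match
  Position 1: all 'p' => match
  Position 2: all 'f' => match
  Position 3: ('f', 'm', 'f') => mismatch, stop
LCP = "dpf" (length 3)

3


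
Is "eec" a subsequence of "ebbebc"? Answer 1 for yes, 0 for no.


Check if "eec" is a subsequence of "ebbebc"
Greedy scan:
  Position 0 ('e'): matches sub[0] = 'e'
  Position 1 ('b'): no match needed
  Position 2 ('b'): no match needed
  Position 3 ('e'): matches sub[1] = 'e'
  Position 4 ('b'): no match needed
  Position 5 ('c'): matches sub[2] = 'c'
All 3 characters matched => is a subsequence

1


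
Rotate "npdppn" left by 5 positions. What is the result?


Input: "npdppn", rotate left by 5
First 5 characters: "npdpp"
Remaining characters: "n"
Concatenate remaining + first: "n" + "npdpp" = "nnpdpp"

nnpdpp


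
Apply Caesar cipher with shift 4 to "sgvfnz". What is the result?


Caesar cipher: shift "sgvfnz" by 4
  's' (pos 18) + 4 = pos 22 = 'w'
  'g' (pos 6) + 4 = pos 10 = 'k'
  'v' (pos 21) + 4 = pos 25 = 'z'
  'f' (pos 5) + 4 = pos 9 = 'j'
  'n' (pos 13) + 4 = pos 17 = 'r'
  'z' (pos 25) + 4 = pos 3 = 'd'
Result: wkzjrd

wkzjrd


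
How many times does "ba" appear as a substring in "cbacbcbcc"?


Searching for "ba" in "cbacbcbcc"
Scanning each position:
  Position 0: "cb" => no
  Position 1: "ba" => MATCH
  Position 2: "ac" => no
  Position 3: "cb" => no
  Position 4: "bc" => no
  Position 5: "cb" => no
  Position 6: "bc" => no
  Position 7: "cc" => no
Total occurrences: 1

1


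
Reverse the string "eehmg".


Input: eehmg
Reading characters right to left:
  Position 4: 'g'
  Position 3: 'm'
  Position 2: 'h'
  Position 1: 'e'
  Position 0: 'e'
Reversed: gmhee

gmhee


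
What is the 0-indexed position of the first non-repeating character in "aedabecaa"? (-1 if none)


Input: aedabecaa
Character frequencies:
  'a': 4
  'b': 1
  'c': 1
  'd': 1
  'e': 2
Scanning left to right for freq == 1:
  Position 0 ('a'): freq=4, skip
  Position 1 ('e'): freq=2, skip
  Position 2 ('d'): unique! => answer = 2

2


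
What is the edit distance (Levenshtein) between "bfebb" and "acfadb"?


Computing edit distance: "bfebb" -> "acfadb"
DP table:
           a    c    f    a    d    b
      0    1    2    3    4    5    6
  b   1    1    2    3    4    5    5
  f   2    2    2    2    3    4    5
  e   3    3    3    3    3    4    5
  b   4    4    4    4    4    4    4
  b   5    5    5    5    5    5    4
Edit distance = dp[5][6] = 4

4


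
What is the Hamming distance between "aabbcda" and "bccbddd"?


Comparing "aabbcda" and "bccbddd" position by position:
  Position 0: 'a' vs 'b' => differ
  Position 1: 'a' vs 'c' => differ
  Position 2: 'b' vs 'c' => differ
  Position 3: 'b' vs 'b' => same
  Position 4: 'c' vs 'd' => differ
  Position 5: 'd' vs 'd' => same
  Position 6: 'a' vs 'd' => differ
Total differences (Hamming distance): 5

5


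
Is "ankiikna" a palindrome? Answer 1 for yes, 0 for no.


Input: ankiikna
Reversed: ankiikna
  Compare pos 0 ('a') with pos 7 ('a'): match
  Compare pos 1 ('n') with pos 6 ('n'): match
  Compare pos 2 ('k') with pos 5 ('k'): match
  Compare pos 3 ('i') with pos 4 ('i'): match
Result: palindrome

1


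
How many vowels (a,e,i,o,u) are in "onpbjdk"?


Input: onpbjdk
Checking each character:
  'o' at position 0: vowel (running total: 1)
  'n' at position 1: consonant
  'p' at position 2: consonant
  'b' at position 3: consonant
  'j' at position 4: consonant
  'd' at position 5: consonant
  'k' at position 6: consonant
Total vowels: 1

1


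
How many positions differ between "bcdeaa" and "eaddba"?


Comparing "bcdeaa" and "eaddba" position by position:
  Position 0: 'b' vs 'e' => DIFFER
  Position 1: 'c' vs 'a' => DIFFER
  Position 2: 'd' vs 'd' => same
  Position 3: 'e' vs 'd' => DIFFER
  Position 4: 'a' vs 'b' => DIFFER
  Position 5: 'a' vs 'a' => same
Positions that differ: 4

4


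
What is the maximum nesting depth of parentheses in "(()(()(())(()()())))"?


Input: "(()(()(())(()()())))"
Tracking depth:
  Position 0 '(': depth becomes 1
  Position 1 '(': depth becomes 2
  Position 2 ')': depth becomes 1
  Position 3 '(': depth becomes 2
  Position 4 '(': depth becomes 3
  Position 5 ')': depth becomes 2
  Position 6 '(': depth becomes 3
  Position 7 '(': depth becomes 4
  Position 8 ')': depth becomes 3
  Position 9 ')': depth becomes 2
  Position 10 '(': depth becomes 3
  Position 11 '(': depth becomes 4
  Position 12 ')': depth becomes 3
  Position 13 '(': depth becomes 4
  Position 14 ')': depth becomes 3
  Position 15 '(': depth becomes 4
  Position 16 ')': depth becomes 3
  Position 17 ')': depth becomes 2
  Position 18 ')': depth becomes 1
  Position 19 ')': depth becomes 0
Maximum depth reached: 4

4


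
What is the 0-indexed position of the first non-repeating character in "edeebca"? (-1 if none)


Input: edeebca
Character frequencies:
  'a': 1
  'b': 1
  'c': 1
  'd': 1
  'e': 3
Scanning left to right for freq == 1:
  Position 0 ('e'): freq=3, skip
  Position 1 ('d'): unique! => answer = 1

1


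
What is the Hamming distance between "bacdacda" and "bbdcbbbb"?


Comparing "bacdacda" and "bbdcbbbb" position by position:
  Position 0: 'b' vs 'b' => same
  Position 1: 'a' vs 'b' => differ
  Position 2: 'c' vs 'd' => differ
  Position 3: 'd' vs 'c' => differ
  Position 4: 'a' vs 'b' => differ
  Position 5: 'c' vs 'b' => differ
  Position 6: 'd' vs 'b' => differ
  Position 7: 'a' vs 'b' => differ
Total differences (Hamming distance): 7

7


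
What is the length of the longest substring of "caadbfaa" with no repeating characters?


Input: "caadbfaa"
Sliding window (track last position of each char):
  Position 0 ('c'): window [0,0] length 1 -- new best
  Position 1 ('a'): window [0,1] length 2 -- new best
  Position 2 ('a'): repeat (last at 1), move window start to 2
  Position 2 ('a'): window [2,2] length 1
  Position 3 ('d'): window [2,3] length 2
  Position 4 ('b'): window [2,4] length 3 -- new best
  Position 5 ('f'): window [2,5] length 4 -- new best
  Position 6 ('a'): repeat (last at 2), move window start to 3
  Position 6 ('a'): window [3,6] length 4
  Position 7 ('a'): repeat (last at 6), move window start to 7
  Position 7 ('a'): window [7,7] length 1
Longest substring with no repeats: "adbf" with length 4

4


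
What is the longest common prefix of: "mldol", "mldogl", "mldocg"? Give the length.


Words: mldol, mldogl, mldocg
  Position 0: all 'm' => match
  Position 1: all 'l' => match
  Position 2: all 'd' => match
  Position 3: all 'o' => match
  Position 4: ('l', 'g', 'c') => mismatch, stop
LCP = "mldo" (length 4)

4


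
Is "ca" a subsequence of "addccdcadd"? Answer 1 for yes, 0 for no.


Check if "ca" is a subsequence of "addccdcadd"
Greedy scan:
  Position 0 ('a'): no match needed
  Position 1 ('d'): no match needed
  Position 2 ('d'): no match needed
  Position 3 ('c'): matches sub[0] = 'c'
  Position 4 ('c'): no match needed
  Position 5 ('d'): no match needed
  Position 6 ('c'): no match needed
  Position 7 ('a'): matches sub[1] = 'a'
  Position 8 ('d'): no match needed
  Position 9 ('d'): no match needed
All 2 characters matched => is a subsequence

1


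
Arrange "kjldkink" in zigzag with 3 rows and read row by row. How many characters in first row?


Zigzag "kjldkink" into 3 rows:
Placing characters:
  'k' => row 0
  'j' => row 1
  'l' => row 2
  'd' => row 1
  'k' => row 0
  'i' => row 1
  'n' => row 2
  'k' => row 1
Rows:
  Row 0: "kk"
  Row 1: "jdik"
  Row 2: "ln"
First row length: 2

2


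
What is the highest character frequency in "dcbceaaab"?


Input: dcbceaaab
Character counts:
  'a': 3
  'b': 2
  'c': 2
  'd': 1
  'e': 1
Maximum frequency: 3

3


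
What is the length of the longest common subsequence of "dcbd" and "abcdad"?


LCS of "dcbd" and "abcdad"
DP table:
           a    b    c    d    a    d
      0    0    0    0    0    0    0
  d   0    0    0    0    1    1    1
  c   0    0    0    1    1    1    1
  b   0    0    1    1    1    1    1
  d   0    0    1    1    2    2    2
LCS length = dp[4][6] = 2

2


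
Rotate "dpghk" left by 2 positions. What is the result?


Input: "dpghk", rotate left by 2
First 2 characters: "dp"
Remaining characters: "ghk"
Concatenate remaining + first: "ghk" + "dp" = "ghkdp"

ghkdp


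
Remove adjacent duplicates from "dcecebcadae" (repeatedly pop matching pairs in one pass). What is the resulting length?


Input: dcecebcadae
Stack-based adjacent duplicate removal:
  Read 'd': push. Stack: d
  Read 'c': push. Stack: dc
  Read 'e': push. Stack: dce
  Read 'c': push. Stack: dcec
  Read 'e': push. Stack: dcece
  Read 'b': push. Stack: dceceb
  Read 'c': push. Stack: dcecebc
  Read 'a': push. Stack: dcecebca
  Read 'd': push. Stack: dcecebcad
  Read 'a': push. Stack: dcecebcada
  Read 'e': push. Stack: dcecebcadae
Final stack: "dcecebcadae" (length 11)

11


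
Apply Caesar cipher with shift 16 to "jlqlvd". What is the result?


Caesar cipher: shift "jlqlvd" by 16
  'j' (pos 9) + 16 = pos 25 = 'z'
  'l' (pos 11) + 16 = pos 1 = 'b'
  'q' (pos 16) + 16 = pos 6 = 'g'
  'l' (pos 11) + 16 = pos 1 = 'b'
  'v' (pos 21) + 16 = pos 11 = 'l'
  'd' (pos 3) + 16 = pos 19 = 't'
Result: zbgblt

zbgblt


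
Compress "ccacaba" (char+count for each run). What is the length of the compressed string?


Input: ccacaba
Runs:
  'c' x 2 => "c2"
  'a' x 1 => "a1"
  'c' x 1 => "c1"
  'a' x 1 => "a1"
  'b' x 1 => "b1"
  'a' x 1 => "a1"
Compressed: "c2a1c1a1b1a1"
Compressed length: 12

12


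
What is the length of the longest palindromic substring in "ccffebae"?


Input: "ccffebae"
Checking substrings for palindromes:
  [0:2] "cc" (len 2) => palindrome
  [2:4] "ff" (len 2) => palindrome
Longest palindromic substring: "cc" with length 2

2


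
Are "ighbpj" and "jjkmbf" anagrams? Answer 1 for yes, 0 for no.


Strings: "ighbpj", "jjkmbf"
Sorted first:  bghijp
Sorted second: bfjjkm
Differ at position 1: 'g' vs 'f' => not anagrams

0


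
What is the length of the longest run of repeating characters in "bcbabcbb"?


Input: "bcbabcbb"
Scanning for longest run:
  Position 1 ('c'): new char, reset run to 1
  Position 2 ('b'): new char, reset run to 1
  Position 3 ('a'): new char, reset run to 1
  Position 4 ('b'): new char, reset run to 1
  Position 5 ('c'): new char, reset run to 1
  Position 6 ('b'): new char, reset run to 1
  Position 7 ('b'): continues run of 'b', length=2
Longest run: 'b' with length 2

2


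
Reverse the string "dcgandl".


Input: dcgandl
Reading characters right to left:
  Position 6: 'l'
  Position 5: 'd'
  Position 4: 'n'
  Position 3: 'a'
  Position 2: 'g'
  Position 1: 'c'
  Position 0: 'd'
Reversed: ldnagcd

ldnagcd


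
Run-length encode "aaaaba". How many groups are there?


Input: aaaaba
Scanning for consecutive runs:
  Group 1: 'a' x 4 (positions 0-3)
  Group 2: 'b' x 1 (positions 4-4)
  Group 3: 'a' x 1 (positions 5-5)
Total groups: 3

3


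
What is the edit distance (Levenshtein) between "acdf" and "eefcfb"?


Computing edit distance: "acdf" -> "eefcfb"
DP table:
           e    e    f    c    f    b
      0    1    2    3    4    5    6
  a   1    1    2    3    4    5    6
  c   2    2    2    3    3    4    5
  d   3    3    3    3    4    4    5
  f   4    4    4    3    4    4    5
Edit distance = dp[4][6] = 5

5


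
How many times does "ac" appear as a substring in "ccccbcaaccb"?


Searching for "ac" in "ccccbcaaccb"
Scanning each position:
  Position 0: "cc" => no
  Position 1: "cc" => no
  Position 2: "cc" => no
  Position 3: "cb" => no
  Position 4: "bc" => no
  Position 5: "ca" => no
  Position 6: "aa" => no
  Position 7: "ac" => MATCH
  Position 8: "cc" => no
  Position 9: "cb" => no
Total occurrences: 1

1


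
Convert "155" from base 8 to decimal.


Input: "155" in base 8
Positional expansion:
  Digit '1' (value 1) x 8^2 = 64
  Digit '5' (value 5) x 8^1 = 40
  Digit '5' (value 5) x 8^0 = 5
Sum = 109

109


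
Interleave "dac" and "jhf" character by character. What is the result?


Interleaving "dac" and "jhf":
  Position 0: 'd' from first, 'j' from second => "dj"
  Position 1: 'a' from first, 'h' from second => "ah"
  Position 2: 'c' from first, 'f' from second => "cf"
Result: djahcf

djahcf


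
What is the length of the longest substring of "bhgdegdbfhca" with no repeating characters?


Input: "bhgdegdbfhca"
Sliding window (track last position of each char):
  Position 0 ('b'): window [0,0] length 1 -- new best
  Position 1 ('h'): window [0,1] length 2 -- new best
  Position 2 ('g'): window [0,2] length 3 -- new best
  Position 3 ('d'): window [0,3] length 4 -- new best
  Position 4 ('e'): window [0,4] length 5 -- new best
  Position 5 ('g'): repeat (last at 2), move window start to 3
  Position 5 ('g'): window [3,5] length 3
  Position 6 ('d'): repeat (last at 3), move window start to 4
  Position 6 ('d'): window [4,6] length 3
  Position 7 ('b'): window [4,7] length 4
  Position 8 ('f'): window [4,8] length 5
  Position 9 ('h'): window [4,9] length 6 -- new best
  Position 10 ('c'): window [4,10] length 7 -- new best
  Position 11 ('a'): window [4,11] length 8 -- new best
Longest substring with no repeats: "egdbfhca" with length 8

8


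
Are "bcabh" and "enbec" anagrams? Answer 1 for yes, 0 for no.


Strings: "bcabh", "enbec"
Sorted first:  abbch
Sorted second: bceen
Differ at position 0: 'a' vs 'b' => not anagrams

0


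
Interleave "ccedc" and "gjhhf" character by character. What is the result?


Interleaving "ccedc" and "gjhhf":
  Position 0: 'c' from first, 'g' from second => "cg"
  Position 1: 'c' from first, 'j' from second => "cj"
  Position 2: 'e' from first, 'h' from second => "eh"
  Position 3: 'd' from first, 'h' from second => "dh"
  Position 4: 'c' from first, 'f' from second => "cf"
Result: cgcjehdhcf

cgcjehdhcf


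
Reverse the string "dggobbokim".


Input: dggobbokim
Reading characters right to left:
  Position 9: 'm'
  Position 8: 'i'
  Position 7: 'k'
  Position 6: 'o'
  Position 5: 'b'
  Position 4: 'b'
  Position 3: 'o'
  Position 2: 'g'
  Position 1: 'g'
  Position 0: 'd'
Reversed: mikobboggd

mikobboggd


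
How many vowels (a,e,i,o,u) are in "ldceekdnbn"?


Input: ldceekdnbn
Checking each character:
  'l' at position 0: consonant
  'd' at position 1: consonant
  'c' at position 2: consonant
  'e' at position 3: vowel (running total: 1)
  'e' at position 4: vowel (running total: 2)
  'k' at position 5: consonant
  'd' at position 6: consonant
  'n' at position 7: consonant
  'b' at position 8: consonant
  'n' at position 9: consonant
Total vowels: 2

2


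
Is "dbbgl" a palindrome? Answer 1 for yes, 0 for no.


Input: dbbgl
Reversed: lgbbd
  Compare pos 0 ('d') with pos 4 ('l'): MISMATCH
  Compare pos 1 ('b') with pos 3 ('g'): MISMATCH
Result: not a palindrome

0


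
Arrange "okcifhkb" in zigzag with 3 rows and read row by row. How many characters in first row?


Zigzag "okcifhkb" into 3 rows:
Placing characters:
  'o' => row 0
  'k' => row 1
  'c' => row 2
  'i' => row 1
  'f' => row 0
  'h' => row 1
  'k' => row 2
  'b' => row 1
Rows:
  Row 0: "of"
  Row 1: "kihb"
  Row 2: "ck"
First row length: 2

2


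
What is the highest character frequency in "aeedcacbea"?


Input: aeedcacbea
Character counts:
  'a': 3
  'b': 1
  'c': 2
  'd': 1
  'e': 3
Maximum frequency: 3

3


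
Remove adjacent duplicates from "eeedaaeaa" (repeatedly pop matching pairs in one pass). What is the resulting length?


Input: eeedaaeaa
Stack-based adjacent duplicate removal:
  Read 'e': push. Stack: e
  Read 'e': matches stack top 'e' => pop. Stack: (empty)
  Read 'e': push. Stack: e
  Read 'd': push. Stack: ed
  Read 'a': push. Stack: eda
  Read 'a': matches stack top 'a' => pop. Stack: ed
  Read 'e': push. Stack: ede
  Read 'a': push. Stack: edea
  Read 'a': matches stack top 'a' => pop. Stack: ede
Final stack: "ede" (length 3)

3


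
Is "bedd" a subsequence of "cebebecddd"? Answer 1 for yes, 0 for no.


Check if "bedd" is a subsequence of "cebebecddd"
Greedy scan:
  Position 0 ('c'): no match needed
  Position 1 ('e'): no match needed
  Position 2 ('b'): matches sub[0] = 'b'
  Position 3 ('e'): matches sub[1] = 'e'
  Position 4 ('b'): no match needed
  Position 5 ('e'): no match needed
  Position 6 ('c'): no match needed
  Position 7 ('d'): matches sub[2] = 'd'
  Position 8 ('d'): matches sub[3] = 'd'
  Position 9 ('d'): no match needed
All 4 characters matched => is a subsequence

1


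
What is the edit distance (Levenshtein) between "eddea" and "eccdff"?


Computing edit distance: "eddea" -> "eccdff"
DP table:
           e    c    c    d    f    f
      0    1    2    3    4    5    6
  e   1    0    1    2    3    4    5
  d   2    1    1    2    2    3    4
  d   3    2    2    2    2    3    4
  e   4    3    3    3    3    3    4
  a   5    4    4    4    4    4    4
Edit distance = dp[5][6] = 4

4


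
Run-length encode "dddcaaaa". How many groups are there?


Input: dddcaaaa
Scanning for consecutive runs:
  Group 1: 'd' x 3 (positions 0-2)
  Group 2: 'c' x 1 (positions 3-3)
  Group 3: 'a' x 4 (positions 4-7)
Total groups: 3

3


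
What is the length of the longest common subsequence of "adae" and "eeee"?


LCS of "adae" and "eeee"
DP table:
           e    e    e    e
      0    0    0    0    0
  a   0    0    0    0    0
  d   0    0    0    0    0
  a   0    0    0    0    0
  e   0    1    1    1    1
LCS length = dp[4][4] = 1

1


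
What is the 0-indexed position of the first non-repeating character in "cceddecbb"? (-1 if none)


Input: cceddecbb
Character frequencies:
  'b': 2
  'c': 3
  'd': 2
  'e': 2
Scanning left to right for freq == 1:
  Position 0 ('c'): freq=3, skip
  Position 1 ('c'): freq=3, skip
  Position 2 ('e'): freq=2, skip
  Position 3 ('d'): freq=2, skip
  Position 4 ('d'): freq=2, skip
  Position 5 ('e'): freq=2, skip
  Position 6 ('c'): freq=3, skip
  Position 7 ('b'): freq=2, skip
  Position 8 ('b'): freq=2, skip
  No unique character found => answer = -1

-1


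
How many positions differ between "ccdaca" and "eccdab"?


Comparing "ccdaca" and "eccdab" position by position:
  Position 0: 'c' vs 'e' => DIFFER
  Position 1: 'c' vs 'c' => same
  Position 2: 'd' vs 'c' => DIFFER
  Position 3: 'a' vs 'd' => DIFFER
  Position 4: 'c' vs 'a' => DIFFER
  Position 5: 'a' vs 'b' => DIFFER
Positions that differ: 5

5


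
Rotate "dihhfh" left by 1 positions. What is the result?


Input: "dihhfh", rotate left by 1
First 1 characters: "d"
Remaining characters: "ihhfh"
Concatenate remaining + first: "ihhfh" + "d" = "ihhfhd"

ihhfhd


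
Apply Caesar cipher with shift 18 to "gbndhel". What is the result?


Caesar cipher: shift "gbndhel" by 18
  'g' (pos 6) + 18 = pos 24 = 'y'
  'b' (pos 1) + 18 = pos 19 = 't'
  'n' (pos 13) + 18 = pos 5 = 'f'
  'd' (pos 3) + 18 = pos 21 = 'v'
  'h' (pos 7) + 18 = pos 25 = 'z'
  'e' (pos 4) + 18 = pos 22 = 'w'
  'l' (pos 11) + 18 = pos 3 = 'd'
Result: ytfvzwd

ytfvzwd


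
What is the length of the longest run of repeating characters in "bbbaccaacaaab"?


Input: "bbbaccaacaaab"
Scanning for longest run:
  Position 1 ('b'): continues run of 'b', length=2
  Position 2 ('b'): continues run of 'b', length=3
  Position 3 ('a'): new char, reset run to 1
  Position 4 ('c'): new char, reset run to 1
  Position 5 ('c'): continues run of 'c', length=2
  Position 6 ('a'): new char, reset run to 1
  Position 7 ('a'): continues run of 'a', length=2
  Position 8 ('c'): new char, reset run to 1
  Position 9 ('a'): new char, reset run to 1
  Position 10 ('a'): continues run of 'a', length=2
  Position 11 ('a'): continues run of 'a', length=3
  Position 12 ('b'): new char, reset run to 1
Longest run: 'b' with length 3

3


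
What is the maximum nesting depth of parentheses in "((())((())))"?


Input: "((())((())))"
Tracking depth:
  Position 0 '(': depth becomes 1
  Position 1 '(': depth becomes 2
  Position 2 '(': depth becomes 3
  Position 3 ')': depth becomes 2
  Position 4 ')': depth becomes 1
  Position 5 '(': depth becomes 2
  Position 6 '(': depth becomes 3
  Position 7 '(': depth becomes 4
  Position 8 ')': depth becomes 3
  Position 9 ')': depth becomes 2
  Position 10 ')': depth becomes 1
  Position 11 ')': depth becomes 0
Maximum depth reached: 4

4


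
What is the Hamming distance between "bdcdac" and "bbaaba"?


Comparing "bdcdac" and "bbaaba" position by position:
  Position 0: 'b' vs 'b' => same
  Position 1: 'd' vs 'b' => differ
  Position 2: 'c' vs 'a' => differ
  Position 3: 'd' vs 'a' => differ
  Position 4: 'a' vs 'b' => differ
  Position 5: 'c' vs 'a' => differ
Total differences (Hamming distance): 5

5


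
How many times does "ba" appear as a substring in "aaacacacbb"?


Searching for "ba" in "aaacacacbb"
Scanning each position:
  Position 0: "aa" => no
  Position 1: "aa" => no
  Position 2: "ac" => no
  Position 3: "ca" => no
  Position 4: "ac" => no
  Position 5: "ca" => no
  Position 6: "ac" => no
  Position 7: "cb" => no
  Position 8: "bb" => no
Total occurrences: 0

0


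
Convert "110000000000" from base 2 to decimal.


Input: "110000000000" in base 2
Positional expansion:
  Digit '1' (value 1) x 2^11 = 2048
  Digit '1' (value 1) x 2^10 = 1024
  Digit '0' (value 0) x 2^9 = 0
  Digit '0' (value 0) x 2^8 = 0
  Digit '0' (value 0) x 2^7 = 0
  Digit '0' (value 0) x 2^6 = 0
  Digit '0' (value 0) x 2^5 = 0
  Digit '0' (value 0) x 2^4 = 0
  Digit '0' (value 0) x 2^3 = 0
  Digit '0' (value 0) x 2^2 = 0
  Digit '0' (value 0) x 2^1 = 0
  Digit '0' (value 0) x 2^0 = 0
Sum = 3072

3072


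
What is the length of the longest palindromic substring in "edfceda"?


Input: "edfceda"
Checking substrings for palindromes:
  No multi-char palindromic substrings found
Longest palindromic substring: "e" with length 1

1


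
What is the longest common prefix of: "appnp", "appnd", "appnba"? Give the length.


Words: appnp, appnd, appnba
  Position 0: all 'a' => match
  Position 1: all 'p' => match
  Position 2: all 'p' => match
  Position 3: all 'n' => match
  Position 4: ('p', 'd', 'b') => mismatch, stop
LCP = "appn" (length 4)

4


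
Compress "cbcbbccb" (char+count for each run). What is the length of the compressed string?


Input: cbcbbccb
Runs:
  'c' x 1 => "c1"
  'b' x 1 => "b1"
  'c' x 1 => "c1"
  'b' x 2 => "b2"
  'c' x 2 => "c2"
  'b' x 1 => "b1"
Compressed: "c1b1c1b2c2b1"
Compressed length: 12

12


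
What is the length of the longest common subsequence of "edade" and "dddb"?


LCS of "edade" and "dddb"
DP table:
           d    d    d    b
      0    0    0    0    0
  e   0    0    0    0    0
  d   0    1    1    1    1
  a   0    1    1    1    1
  d   0    1    2    2    2
  e   0    1    2    2    2
LCS length = dp[5][4] = 2

2


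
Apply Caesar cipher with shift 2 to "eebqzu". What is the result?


Caesar cipher: shift "eebqzu" by 2
  'e' (pos 4) + 2 = pos 6 = 'g'
  'e' (pos 4) + 2 = pos 6 = 'g'
  'b' (pos 1) + 2 = pos 3 = 'd'
  'q' (pos 16) + 2 = pos 18 = 's'
  'z' (pos 25) + 2 = pos 1 = 'b'
  'u' (pos 20) + 2 = pos 22 = 'w'
Result: ggdsbw

ggdsbw


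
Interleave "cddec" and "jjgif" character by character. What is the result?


Interleaving "cddec" and "jjgif":
  Position 0: 'c' from first, 'j' from second => "cj"
  Position 1: 'd' from first, 'j' from second => "dj"
  Position 2: 'd' from first, 'g' from second => "dg"
  Position 3: 'e' from first, 'i' from second => "ei"
  Position 4: 'c' from first, 'f' from second => "cf"
Result: cjdjdgeicf

cjdjdgeicf


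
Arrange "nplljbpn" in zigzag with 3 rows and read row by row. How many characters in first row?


Zigzag "nplljbpn" into 3 rows:
Placing characters:
  'n' => row 0
  'p' => row 1
  'l' => row 2
  'l' => row 1
  'j' => row 0
  'b' => row 1
  'p' => row 2
  'n' => row 1
Rows:
  Row 0: "nj"
  Row 1: "plbn"
  Row 2: "lp"
First row length: 2

2


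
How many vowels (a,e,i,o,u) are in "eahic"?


Input: eahic
Checking each character:
  'e' at position 0: vowel (running total: 1)
  'a' at position 1: vowel (running total: 2)
  'h' at position 2: consonant
  'i' at position 3: vowel (running total: 3)
  'c' at position 4: consonant
Total vowels: 3

3


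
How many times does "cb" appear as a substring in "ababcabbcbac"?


Searching for "cb" in "ababcabbcbac"
Scanning each position:
  Position 0: "ab" => no
  Position 1: "ba" => no
  Position 2: "ab" => no
  Position 3: "bc" => no
  Position 4: "ca" => no
  Position 5: "ab" => no
  Position 6: "bb" => no
  Position 7: "bc" => no
  Position 8: "cb" => MATCH
  Position 9: "ba" => no
  Position 10: "ac" => no
Total occurrences: 1

1


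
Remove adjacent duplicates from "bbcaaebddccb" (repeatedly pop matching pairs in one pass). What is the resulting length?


Input: bbcaaebddccb
Stack-based adjacent duplicate removal:
  Read 'b': push. Stack: b
  Read 'b': matches stack top 'b' => pop. Stack: (empty)
  Read 'c': push. Stack: c
  Read 'a': push. Stack: ca
  Read 'a': matches stack top 'a' => pop. Stack: c
  Read 'e': push. Stack: ce
  Read 'b': push. Stack: ceb
  Read 'd': push. Stack: cebd
  Read 'd': matches stack top 'd' => pop. Stack: ceb
  Read 'c': push. Stack: cebc
  Read 'c': matches stack top 'c' => pop. Stack: ceb
  Read 'b': matches stack top 'b' => pop. Stack: ce
Final stack: "ce" (length 2)

2


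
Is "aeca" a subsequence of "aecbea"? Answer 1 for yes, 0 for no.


Check if "aeca" is a subsequence of "aecbea"
Greedy scan:
  Position 0 ('a'): matches sub[0] = 'a'
  Position 1 ('e'): matches sub[1] = 'e'
  Position 2 ('c'): matches sub[2] = 'c'
  Position 3 ('b'): no match needed
  Position 4 ('e'): no match needed
  Position 5 ('a'): matches sub[3] = 'a'
All 4 characters matched => is a subsequence

1


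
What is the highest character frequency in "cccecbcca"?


Input: cccecbcca
Character counts:
  'a': 1
  'b': 1
  'c': 6
  'e': 1
Maximum frequency: 6

6


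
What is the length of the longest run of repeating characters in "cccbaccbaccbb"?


Input: "cccbaccbaccbb"
Scanning for longest run:
  Position 1 ('c'): continues run of 'c', length=2
  Position 2 ('c'): continues run of 'c', length=3
  Position 3 ('b'): new char, reset run to 1
  Position 4 ('a'): new char, reset run to 1
  Position 5 ('c'): new char, reset run to 1
  Position 6 ('c'): continues run of 'c', length=2
  Position 7 ('b'): new char, reset run to 1
  Position 8 ('a'): new char, reset run to 1
  Position 9 ('c'): new char, reset run to 1
  Position 10 ('c'): continues run of 'c', length=2
  Position 11 ('b'): new char, reset run to 1
  Position 12 ('b'): continues run of 'b', length=2
Longest run: 'c' with length 3

3


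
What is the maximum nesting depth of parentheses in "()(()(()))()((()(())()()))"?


Input: "()(()(()))()((()(())()()))"
Tracking depth:
  Position 0 '(': depth becomes 1
  Position 1 ')': depth becomes 0
  Position 2 '(': depth becomes 1
  Position 3 '(': depth becomes 2
  Position 4 ')': depth becomes 1
  Position 5 '(': depth becomes 2
  Position 6 '(': depth becomes 3
  Position 7 ')': depth becomes 2
  Position 8 ')': depth becomes 1
  Position 9 ')': depth becomes 0
  Position 10 '(': depth becomes 1
  Position 11 ')': depth becomes 0
  Position 12 '(': depth becomes 1
  Position 13 '(': depth becomes 2
  Position 14 '(': depth becomes 3
  Position 15 ')': depth becomes 2
  Position 16 '(': depth becomes 3
  Position 17 '(': depth becomes 4
  Position 18 ')': depth becomes 3
  Position 19 ')': depth becomes 2
  Position 20 '(': depth becomes 3
  Position 21 ')': depth becomes 2
  Position 22 '(': depth becomes 3
  Position 23 ')': depth becomes 2
  Position 24 ')': depth becomes 1
  Position 25 ')': depth becomes 0
Maximum depth reached: 4

4


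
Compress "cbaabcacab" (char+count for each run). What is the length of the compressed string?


Input: cbaabcacab
Runs:
  'c' x 1 => "c1"
  'b' x 1 => "b1"
  'a' x 2 => "a2"
  'b' x 1 => "b1"
  'c' x 1 => "c1"
  'a' x 1 => "a1"
  'c' x 1 => "c1"
  'a' x 1 => "a1"
  'b' x 1 => "b1"
Compressed: "c1b1a2b1c1a1c1a1b1"
Compressed length: 18

18


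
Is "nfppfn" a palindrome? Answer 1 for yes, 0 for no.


Input: nfppfn
Reversed: nfppfn
  Compare pos 0 ('n') with pos 5 ('n'): match
  Compare pos 1 ('f') with pos 4 ('f'): match
  Compare pos 2 ('p') with pos 3 ('p'): match
Result: palindrome

1


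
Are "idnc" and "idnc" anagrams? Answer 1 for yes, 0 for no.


Strings: "idnc", "idnc"
Sorted first:  cdin
Sorted second: cdin
Sorted forms match => anagrams

1


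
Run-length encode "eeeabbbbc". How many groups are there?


Input: eeeabbbbc
Scanning for consecutive runs:
  Group 1: 'e' x 3 (positions 0-2)
  Group 2: 'a' x 1 (positions 3-3)
  Group 3: 'b' x 4 (positions 4-7)
  Group 4: 'c' x 1 (positions 8-8)
Total groups: 4

4


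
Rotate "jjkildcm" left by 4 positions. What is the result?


Input: "jjkildcm", rotate left by 4
First 4 characters: "jjki"
Remaining characters: "ldcm"
Concatenate remaining + first: "ldcm" + "jjki" = "ldcmjjki"

ldcmjjki


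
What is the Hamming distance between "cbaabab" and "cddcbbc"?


Comparing "cbaabab" and "cddcbbc" position by position:
  Position 0: 'c' vs 'c' => same
  Position 1: 'b' vs 'd' => differ
  Position 2: 'a' vs 'd' => differ
  Position 3: 'a' vs 'c' => differ
  Position 4: 'b' vs 'b' => same
  Position 5: 'a' vs 'b' => differ
  Position 6: 'b' vs 'c' => differ
Total differences (Hamming distance): 5

5


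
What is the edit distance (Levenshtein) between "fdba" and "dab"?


Computing edit distance: "fdba" -> "dab"
DP table:
           d    a    b
      0    1    2    3
  f   1    1    2    3
  d   2    1    2    3
  b   3    2    2    2
  a   4    3    2    3
Edit distance = dp[4][3] = 3

3


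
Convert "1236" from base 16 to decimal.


Input: "1236" in base 16
Positional expansion:
  Digit '1' (value 1) x 16^3 = 4096
  Digit '2' (value 2) x 16^2 = 512
  Digit '3' (value 3) x 16^1 = 48
  Digit '6' (value 6) x 16^0 = 6
Sum = 4662

4662


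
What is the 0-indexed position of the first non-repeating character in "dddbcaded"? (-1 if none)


Input: dddbcaded
Character frequencies:
  'a': 1
  'b': 1
  'c': 1
  'd': 5
  'e': 1
Scanning left to right for freq == 1:
  Position 0 ('d'): freq=5, skip
  Position 1 ('d'): freq=5, skip
  Position 2 ('d'): freq=5, skip
  Position 3 ('b'): unique! => answer = 3

3


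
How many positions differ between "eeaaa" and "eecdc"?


Comparing "eeaaa" and "eecdc" position by position:
  Position 0: 'e' vs 'e' => same
  Position 1: 'e' vs 'e' => same
  Position 2: 'a' vs 'c' => DIFFER
  Position 3: 'a' vs 'd' => DIFFER
  Position 4: 'a' vs 'c' => DIFFER
Positions that differ: 3

3


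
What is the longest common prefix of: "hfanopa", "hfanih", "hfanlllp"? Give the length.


Words: hfanopa, hfanih, hfanlllp
  Position 0: all 'h' => match
  Position 1: all 'f' => match
  Position 2: all 'a' => match
  Position 3: all 'n' => match
  Position 4: ('o', 'i', 'l') => mismatch, stop
LCP = "hfan" (length 4)

4


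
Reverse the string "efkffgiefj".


Input: efkffgiefj
Reading characters right to left:
  Position 9: 'j'
  Position 8: 'f'
  Position 7: 'e'
  Position 6: 'i'
  Position 5: 'g'
  Position 4: 'f'
  Position 3: 'f'
  Position 2: 'k'
  Position 1: 'f'
  Position 0: 'e'
Reversed: jfeigffkfe

jfeigffkfe
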